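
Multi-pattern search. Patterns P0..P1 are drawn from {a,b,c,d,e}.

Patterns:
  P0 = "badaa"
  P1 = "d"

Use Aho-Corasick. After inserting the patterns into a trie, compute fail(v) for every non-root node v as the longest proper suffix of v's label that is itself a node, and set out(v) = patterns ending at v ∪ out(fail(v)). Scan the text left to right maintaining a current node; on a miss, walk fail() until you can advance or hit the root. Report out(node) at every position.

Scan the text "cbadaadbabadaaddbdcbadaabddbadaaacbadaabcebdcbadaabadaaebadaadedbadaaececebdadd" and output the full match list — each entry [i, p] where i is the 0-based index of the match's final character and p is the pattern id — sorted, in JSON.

Construct AC machine:
Trie nodes:
  0='ε' goto b→1 d→6
  1='b' goto a→2
  2='ba' goto d→3
  3='bad' goto a→4
  4='bada' goto a→5
  5='badaa' goto ·  ←P0
  6='d' goto ·  ←P1

BFS fail/out derivation:
  fail(1) 'b': from fail(0)=0 chase 'b': 0 ⇒ 0;  out=∅∪out(0)=∅
  fail(6) 'd': from fail(0)=0 chase 'd': 0 ⇒ 0;  out={1}∪out(0)={1}
  fail(2) 'ba': from fail(1)=0 chase 'a': 0 ⇒ 0;  out=∅∪out(0)=∅
  fail(3) 'bad': from fail(2)=0 chase 'd': 0 ⇒ 6;  out=∅∪out(6)={1}
  fail(4) 'bada': from fail(3)=6 chase 'a': 6→0 ⇒ 0;  out=∅∪out(0)=∅
  fail(5) 'badaa': from fail(4)=0 chase 'a': 0 ⇒ 0;  out={0}∪out(0)={0}

Text stream:
pos 0 'c': at 0
pos 1 'b': at 1
pos 2 'a': at 2
pos 3 'd': at 3  emit P1@[3:3]
pos 4 'a': at 4
pos 5 'a': at 5  emit P0@[1:5]
pos 6 'd': at 6 (via fail)  emit P1@[6:6]
pos 7 'b': at 1 (via fail)
pos 8 'a': at 2
pos 9 'b': at 1 (via fail)
pos 10 'a': at 2
pos 11 'd': at 3  emit P1@[11:11]
pos 12 'a': at 4
pos 13 'a': at 5  emit P0@[9:13]
pos 14 'd': at 6 (via fail)  emit P1@[14:14]
pos 15 'd': at 6 (via fail)  emit P1@[15:15]
pos 16 'b': at 1 (via fail)
pos 17 'd': at 6 (via fail)  emit P1@[17:17]
pos 18 'c': at 0 (via fail)
pos 19 'b': at 1
pos 20 'a': at 2
pos 21 'd': at 3  emit P1@[21:21]
pos 22 'a': at 4
pos 23 'a': at 5  emit P0@[19:23]
pos 24 'b': at 1 (via fail)
pos 25 'd': at 6 (via fail)  emit P1@[25:25]
pos 26 'd': at 6 (via fail)  emit P1@[26:26]
pos 27 'b': at 1 (via fail)
pos 28 'a': at 2
pos 29 'd': at 3  emit P1@[29:29]
pos 30 'a': at 4
pos 31 'a': at 5  emit P0@[27:31]
pos 32 'a': at 0 (via fail)
pos 33 'c': at 0
pos 34 'b': at 1
pos 35 'a': at 2
pos 36 'd': at 3  emit P1@[36:36]
pos 37 'a': at 4
pos 38 'a': at 5  emit P0@[34:38]
pos 39 'b': at 1 (via fail)
pos 40 'c': at 0 (via fail)
pos 41 'e': at 0
pos 42 'b': at 1
pos 43 'd': at 6 (via fail)  emit P1@[43:43]
pos 44 'c': at 0 (via fail)
pos 45 'b': at 1
pos 46 'a': at 2
pos 47 'd': at 3  emit P1@[47:47]
pos 48 'a': at 4
pos 49 'a': at 5  emit P0@[45:49]
pos 50 'b': at 1 (via fail)
pos 51 'a': at 2
pos 52 'd': at 3  emit P1@[52:52]
pos 53 'a': at 4
pos 54 'a': at 5  emit P0@[50:54]
pos 55 'e': at 0 (via fail)
pos 56 'b': at 1
pos 57 'a': at 2
pos 58 'd': at 3  emit P1@[58:58]
pos 59 'a': at 4
pos 60 'a': at 5  emit P0@[56:60]
pos 61 'd': at 6 (via fail)  emit P1@[61:61]
pos 62 'e': at 0 (via fail)
pos 63 'd': at 6  emit P1@[63:63]
pos 64 'b': at 1 (via fail)
pos 65 'a': at 2
pos 66 'd': at 3  emit P1@[66:66]
pos 67 'a': at 4
pos 68 'a': at 5  emit P0@[64:68]
pos 69 'e': at 0 (via fail)
pos 70 'c': at 0
pos 71 'e': at 0
pos 72 'c': at 0
pos 73 'e': at 0
pos 74 'b': at 1
pos 75 'd': at 6 (via fail)  emit P1@[75:75]
pos 76 'a': at 0 (via fail)
pos 77 'd': at 6  emit P1@[77:77]
pos 78 'd': at 6 (via fail)  emit P1@[78:78]

Result: [[3,1],[5,0],[6,1],[11,1],[13,0],[14,1],[15,1],[17,1],[21,1],[23,0],[25,1],[26,1],[29,1],[31,0],[36,1],[38,0],[43,1],[47,1],[49,0],[52,1],[54,0],[58,1],[60,0],[61,1],[63,1],[66,1],[68,0],[75,1],[77,1],[78,1]]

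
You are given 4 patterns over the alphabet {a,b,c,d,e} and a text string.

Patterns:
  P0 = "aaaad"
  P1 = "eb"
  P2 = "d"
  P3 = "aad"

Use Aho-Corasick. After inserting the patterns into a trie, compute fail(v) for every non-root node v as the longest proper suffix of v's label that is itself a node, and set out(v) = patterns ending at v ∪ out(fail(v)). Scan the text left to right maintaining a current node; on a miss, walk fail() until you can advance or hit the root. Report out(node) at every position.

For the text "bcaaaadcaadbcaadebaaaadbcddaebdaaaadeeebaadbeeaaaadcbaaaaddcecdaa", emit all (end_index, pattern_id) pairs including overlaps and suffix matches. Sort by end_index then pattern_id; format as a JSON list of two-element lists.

Build:
Trie nodes:
  n0 'ε': a→1 d→8 e→6
  n1 'a': a→2
  n2 'aa': a→3 d→9
  n3 'aaa': a→4
  n4 'aaaa': d→5
  n5 'aaaad': ·  ←P0
  n6 'e': b→7
  n7 'eb': ·  ←P1
  n8 'd': ·  ←P2
  n9 'aad': ·  ←P3

Failure links (BFS by depth):
  n1('a'): parent n0 fail=0; on 'a' 0 → fail=0;  out ∅∪∅=∅
  n6('e'): parent n0 fail=0; on 'e' 0 → fail=0;  out ∅∪∅=∅
  n8('d'): parent n0 fail=0; on 'd' 0 → fail=0;  out {2}∪∅={2}
  n2('aa'): parent n1 fail=0; on 'a' 0 → fail=1;  out ∅∪∅=∅
  n7('eb'): parent n6 fail=0; on 'b' 0 → fail=0;  out {1}∪∅={1}
  n3('aaa'): parent n2 fail=1; on 'a' 1 → fail=2;  out ∅∪∅=∅
  n9('aad'): parent n2 fail=1; on 'd' 1→0 → fail=8;  out {3}∪{2}={2,3}
  n4('aaaa'): parent n3 fail=2; on 'a' 2 → fail=3;  out ∅∪∅=∅
  n5('aaaad'): parent n4 fail=3; on 'd' 3→2 → fail=9;  out {0}∪{2,3}={0,2,3}

Scan:
i=0 'b': node 0→0
i=1 'c': node 0→0
i=2 'a': node 0→1
i=3 'a': node 1→2
i=4 'a': node 2→3
i=5 'a': node 3→4
i=6 'd': node 4→5  emit P0@[2:6],P2@[6:6],P3@[4:6]
i=7 'c': node 5→0 (fail-walked)
i=8 'a': node 0→1
i=9 'a': node 1→2
i=10 'd': node 2→9  emit P2@[10:10],P3@[8:10]
i=11 'b': node 9→0 (fail-walked)
i=12 'c': node 0→0
i=13 'a': node 0→1
i=14 'a': node 1→2
i=15 'd': node 2→9  emit P2@[15:15],P3@[13:15]
i=16 'e': node 9→6 (fail-walked)
i=17 'b': node 6→7  emit P1@[16:17]
i=18 'a': node 7→1 (fail-walked)
i=19 'a': node 1→2
i=20 'a': node 2→3
i=21 'a': node 3→4
i=22 'd': node 4→5  emit P0@[18:22],P2@[22:22],P3@[20:22]
i=23 'b': node 5→0 (fail-walked)
i=24 'c': node 0→0
i=25 'd': node 0→8  emit P2@[25:25]
i=26 'd': node 8→8 (fail-walked)  emit P2@[26:26]
i=27 'a': node 8→1 (fail-walked)
i=28 'e': node 1→6 (fail-walked)
i=29 'b': node 6→7  emit P1@[28:29]
i=30 'd': node 7→8 (fail-walked)  emit P2@[30:30]
i=31 'a': node 8→1 (fail-walked)
i=32 'a': node 1→2
i=33 'a': node 2→3
i=34 'a': node 3→4
i=35 'd': node 4→5  emit P0@[31:35],P2@[35:35],P3@[33:35]
i=36 'e': node 5→6 (fail-walked)
i=37 'e': node 6→6 (fail-walked)
i=38 'e': node 6→6 (fail-walked)
i=39 'b': node 6→7  emit P1@[38:39]
i=40 'a': node 7→1 (fail-walked)
i=41 'a': node 1→2
i=42 'd': node 2→9  emit P2@[42:42],P3@[40:42]
i=43 'b': node 9→0 (fail-walked)
i=44 'e': node 0→6
i=45 'e': node 6→6 (fail-walked)
i=46 'a': node 6→1 (fail-walked)
i=47 'a': node 1→2
i=48 'a': node 2→3
i=49 'a': node 3→4
i=50 'd': node 4→5  emit P0@[46:50],P2@[50:50],P3@[48:50]
i=51 'c': node 5→0 (fail-walked)
i=52 'b': node 0→0
i=53 'a': node 0→1
i=54 'a': node 1→2
i=55 'a': node 2→3
i=56 'a': node 3→4
i=57 'd': node 4→5  emit P0@[53:57],P2@[57:57],P3@[55:57]
i=58 'd': node 5→8 (fail-walked)  emit P2@[58:58]
i=59 'c': node 8→0 (fail-walked)
i=60 'e': node 0→6
i=61 'c': node 6→0 (fail-walked)
i=62 'd': node 0→8  emit P2@[62:62]
i=63 'a': node 8→1 (fail-walked)
i=64 'a': node 1→2

Matches: [[6,0],[6,2],[6,3],[10,2],[10,3],[15,2],[15,3],[17,1],[22,0],[22,2],[22,3],[25,2],[26,2],[29,1],[30,2],[35,0],[35,2],[35,3],[39,1],[42,2],[42,3],[50,0],[50,2],[50,3],[57,0],[57,2],[57,3],[58,2],[62,2]]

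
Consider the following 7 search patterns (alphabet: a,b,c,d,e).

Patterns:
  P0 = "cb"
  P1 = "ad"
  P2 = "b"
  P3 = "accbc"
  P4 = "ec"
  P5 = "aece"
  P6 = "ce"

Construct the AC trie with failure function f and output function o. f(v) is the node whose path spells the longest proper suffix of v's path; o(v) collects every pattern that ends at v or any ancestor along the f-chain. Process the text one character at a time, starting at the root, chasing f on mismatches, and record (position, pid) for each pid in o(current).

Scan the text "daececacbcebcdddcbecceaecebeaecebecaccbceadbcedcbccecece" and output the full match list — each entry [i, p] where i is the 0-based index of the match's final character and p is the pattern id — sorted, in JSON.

Build automaton:
Trie nodes:
  n0 'ε': a→3 b→5 c→1 e→10
  n1 'c': b→2 e→15
  n2 'cb': ·  ←P0
  n3 'a': c→6 d→4 e→12
  n4 'ad': ·  ←P1
  n5 'b': ·  ←P2
  n6 'ac': c→7
  n7 'acc': b→8
  n8 'accb': c→9
  n9 'accbc': ·  ←P3
  n10 'e': c→11
  n11 'ec': ·  ←P4
  n12 'ae': c→13
  n13 'aec': e→14
  n14 'aece': ·  ←P5
  n15 'ce': ·  ←P6

Failure links (BFS by depth):
  fail(1) 'c': from fail(0)=0 chase 'c': 0 ⇒ 0;  out=∅∪out(0)=∅
  fail(3) 'a': from fail(0)=0 chase 'a': 0 ⇒ 0;  out=∅∪out(0)=∅
  fail(5) 'b': from fail(0)=0 chase 'b': 0 ⇒ 0;  out={2}∪out(0)={2}
  fail(10) 'e': from fail(0)=0 chase 'e': 0 ⇒ 0;  out=∅∪out(0)=∅
  fail(2) 'cb': from fail(1)=0 chase 'b': 0 ⇒ 5;  out={0}∪out(5)={0,2}
  fail(4) 'ad': from fail(3)=0 chase 'd': 0 ⇒ 0;  out={1}∪out(0)={1}
  fail(6) 'ac': from fail(3)=0 chase 'c': 0 ⇒ 1;  out=∅∪out(1)=∅
  fail(11) 'ec': from fail(10)=0 chase 'c': 0 ⇒ 1;  out={4}∪out(1)={4}
  fail(12) 'ae': from fail(3)=0 chase 'e': 0 ⇒ 10;  out=∅∪out(10)=∅
  fail(15) 'ce': from fail(1)=0 chase 'e': 0 ⇒ 10;  out={6}∪out(10)={6}
  fail(7) 'acc': from fail(6)=1 chase 'c': 1→0 ⇒ 1;  out=∅∪out(1)=∅
  fail(13) 'aec': from fail(12)=10 chase 'c': 10 ⇒ 11;  out=∅∪out(11)={4}
  fail(8) 'accb': from fail(7)=1 chase 'b': 1 ⇒ 2;  out=∅∪out(2)={0,2}
  fail(14) 'aece': from fail(13)=11 chase 'e': 11→1 ⇒ 15;  out={5}∪out(15)={5,6}
  fail(9) 'accbc': from fail(8)=2 chase 'c': 2→5→0 ⇒ 1;  out={3}∪out(1)={3}

Text stream:
pos 0 'd': at 0
pos 1 'a': at 3
pos 2 'e': at 12
pos 3 'c': at 13  emit P4@[2:3]
pos 4 'e': at 14  emit P5@[1:4],P6@[3:4]
pos 5 'c': at 11 (via fail)  emit P4@[4:5]
pos 6 'a': at 3 (via fail)
pos 7 'c': at 6
pos 8 'b': at 2 (via fail)  emit P0@[7:8],P2@[8:8]
pos 9 'c': at 1 (via fail)
pos 10 'e': at 15  emit P6@[9:10]
pos 11 'b': at 5 (via fail)  emit P2@[11:11]
pos 12 'c': at 1 (via fail)
pos 13 'd': at 0 (via fail)
pos 14 'd': at 0
pos 15 'd': at 0
pos 16 'c': at 1
pos 17 'b': at 2  emit P0@[16:17],P2@[17:17]
pos 18 'e': at 10 (via fail)
pos 19 'c': at 11  emit P4@[18:19]
pos 20 'c': at 1 (via fail)
pos 21 'e': at 15  emit P6@[20:21]
pos 22 'a': at 3 (via fail)
pos 23 'e': at 12
pos 24 'c': at 13  emit P4@[23:24]
pos 25 'e': at 14  emit P5@[22:25],P6@[24:25]
pos 26 'b': at 5 (via fail)  emit P2@[26:26]
pos 27 'e': at 10 (via fail)
pos 28 'a': at 3 (via fail)
pos 29 'e': at 12
pos 30 'c': at 13  emit P4@[29:30]
pos 31 'e': at 14  emit P5@[28:31],P6@[30:31]
pos 32 'b': at 5 (via fail)  emit P2@[32:32]
pos 33 'e': at 10 (via fail)
pos 34 'c': at 11  emit P4@[33:34]
pos 35 'a': at 3 (via fail)
pos 36 'c': at 6
pos 37 'c': at 7
pos 38 'b': at 8  emit P0@[37:38],P2@[38:38]
pos 39 'c': at 9  emit P3@[35:39]
pos 40 'e': at 15 (via fail)  emit P6@[39:40]
pos 41 'a': at 3 (via fail)
pos 42 'd': at 4  emit P1@[41:42]
pos 43 'b': at 5 (via fail)  emit P2@[43:43]
pos 44 'c': at 1 (via fail)
pos 45 'e': at 15  emit P6@[44:45]
pos 46 'd': at 0 (via fail)
pos 47 'c': at 1
pos 48 'b': at 2  emit P0@[47:48],P2@[48:48]
pos 49 'c': at 1 (via fail)
pos 50 'c': at 1 (via fail)
pos 51 'e': at 15  emit P6@[50:51]
pos 52 'c': at 11 (via fail)  emit P4@[51:52]
pos 53 'e': at 15 (via fail)  emit P6@[52:53]
pos 54 'c': at 11 (via fail)  emit P4@[53:54]
pos 55 'e': at 15 (via fail)  emit P6@[54:55]

Result: [[3,4],[4,5],[4,6],[5,4],[8,0],[8,2],[10,6],[11,2],[17,0],[17,2],[19,4],[21,6],[24,4],[25,5],[25,6],[26,2],[30,4],[31,5],[31,6],[32,2],[34,4],[38,0],[38,2],[39,3],[40,6],[42,1],[43,2],[45,6],[48,0],[48,2],[51,6],[52,4],[53,6],[54,4],[55,6]]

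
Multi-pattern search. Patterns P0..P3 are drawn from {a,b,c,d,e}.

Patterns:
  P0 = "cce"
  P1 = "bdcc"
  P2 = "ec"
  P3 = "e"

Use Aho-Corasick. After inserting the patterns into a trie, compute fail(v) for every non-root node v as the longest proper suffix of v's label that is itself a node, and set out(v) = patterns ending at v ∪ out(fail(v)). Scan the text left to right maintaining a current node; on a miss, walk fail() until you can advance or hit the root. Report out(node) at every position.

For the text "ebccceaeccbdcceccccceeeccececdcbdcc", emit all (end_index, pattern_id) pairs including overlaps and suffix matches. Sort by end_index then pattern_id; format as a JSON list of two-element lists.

Construct AC machine:
Trie (insert patterns):
  n0 'ε': b→4 c→1 e→8
  n1 'c': c→2
  n2 'cc': e→3
  n3 'cce': ·  ←P0
  n4 'b': d→5
  n5 'bd': c→6
  n6 'bdc': c→7
  n7 'bdcc': ·  ←P1
  n8 'e': c→9  ←P3
  n9 'ec': ·  ←P2

Failure links (BFS by depth):
  n1('c'): parent n0 fail=0; on 'c' 0 → fail=0;  out ∅∪∅=∅
  n4('b'): parent n0 fail=0; on 'b' 0 → fail=0;  out ∅∪∅=∅
  n8('e'): parent n0 fail=0; on 'e' 0 → fail=0;  out {3}∪∅={3}
  n2('cc'): parent n1 fail=0; on 'c' 0 → fail=1;  out ∅∪∅=∅
  n5('bd'): parent n4 fail=0; on 'd' 0 → fail=0;  out ∅∪∅=∅
  n9('ec'): parent n8 fail=0; on 'c' 0 → fail=1;  out {2}∪∅={2}
  n3('cce'): parent n2 fail=1; on 'e' 1→0 → fail=8;  out {0}∪{3}={0,3}
  n6('bdc'): parent n5 fail=0; on 'c' 0 → fail=1;  out ∅∪∅=∅
  n7('bdcc'): parent n6 fail=1; on 'c' 1 → fail=2;  out {1}∪∅={1}

Text stream:
pos 0 'e': at 8  emit P3@[0:0]
pos 1 'b': at 4 ·f
pos 2 'c': at 1 ·f
pos 3 'c': at 2
pos 4 'c': at 2 ·f
pos 5 'e': at 3  emit P0@[3:5],P3@[5:5]
pos 6 'a': at 0 ·f
pos 7 'e': at 8  emit P3@[7:7]
pos 8 'c': at 9  emit P2@[7:8]
pos 9 'c': at 2 ·f
pos 10 'b': at 4 ·f
pos 11 'd': at 5
pos 12 'c': at 6
pos 13 'c': at 7  emit P1@[10:13]
pos 14 'e': at 3 ·f  emit P0@[12:14],P3@[14:14]
pos 15 'c': at 9 ·f  emit P2@[14:15]
pos 16 'c': at 2 ·f
pos 17 'c': at 2 ·f
pos 18 'c': at 2 ·f
pos 19 'c': at 2 ·f
pos 20 'e': at 3  emit P0@[18:20],P3@[20:20]
pos 21 'e': at 8 ·f  emit P3@[21:21]
pos 22 'e': at 8 ·f  emit P3@[22:22]
pos 23 'c': at 9  emit P2@[22:23]
pos 24 'c': at 2 ·f
pos 25 'e': at 3  emit P0@[23:25],P3@[25:25]
pos 26 'c': at 9 ·f  emit P2@[25:26]
pos 27 'e': at 8 ·f  emit P3@[27:27]
pos 28 'c': at 9  emit P2@[27:28]
pos 29 'd': at 0 ·f
pos 30 'c': at 1
pos 31 'b': at 4 ·f
pos 32 'd': at 5
pos 33 'c': at 6
pos 34 'c': at 7  emit P1@[31:34]

Matches: [[0,3],[5,0],[5,3],[7,3],[8,2],[13,1],[14,0],[14,3],[15,2],[20,0],[20,3],[21,3],[22,3],[23,2],[25,0],[25,3],[26,2],[27,3],[28,2],[34,1]]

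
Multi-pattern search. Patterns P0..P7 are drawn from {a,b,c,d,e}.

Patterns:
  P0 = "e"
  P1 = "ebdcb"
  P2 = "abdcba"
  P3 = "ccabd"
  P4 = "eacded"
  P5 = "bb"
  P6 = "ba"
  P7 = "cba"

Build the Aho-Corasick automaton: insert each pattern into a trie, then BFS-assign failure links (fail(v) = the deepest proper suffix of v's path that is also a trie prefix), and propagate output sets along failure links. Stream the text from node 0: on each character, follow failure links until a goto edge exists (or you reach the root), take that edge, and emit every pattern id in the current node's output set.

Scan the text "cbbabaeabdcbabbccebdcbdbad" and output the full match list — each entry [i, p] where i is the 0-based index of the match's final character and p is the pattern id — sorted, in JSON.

Build automaton:
Trie nodes:
  0='ε' goto a→6 b→22 c→12 e→1
  1='e' goto a→17 b→2  ←P0
  2='eb' goto d→3
  3='ebd' goto c→4
  4='ebdc' goto b→5
  5='ebdcb' goto ·  ←P1
  6='a' goto b→7
  7='ab' goto d→8
  8='abd' goto c→9
  9='abdc' goto b→10
  10='abdcb' goto a→11
  11='abdcba' goto ·  ←P2
  12='c' goto b→25 c→13
  13='cc' goto a→14
  14='cca' goto b→15
  15='ccab' goto d→16
  16='ccabd' goto ·  ←P3
  17='ea' goto c→18
  18='eac' goto d→19
  19='eacd' goto e→20
  20='eacde' goto d→21
  21='eacded' goto ·  ←P4
  22='b' goto a→24 b→23
  23='bb' goto ·  ←P5
  24='ba' goto ·  ←P6
  25='cb' goto a→26
  26='cba' goto ·  ←P7

Failure links (BFS by depth):
  n1('e'): parent n0 fail=0; on 'e' 0 → fail=0;  out {0}∪∅={0}
  n6('a'): parent n0 fail=0; on 'a' 0 → fail=0;  out ∅∪∅=∅
  n12('c'): parent n0 fail=0; on 'c' 0 → fail=0;  out ∅∪∅=∅
  n22('b'): parent n0 fail=0; on 'b' 0 → fail=0;  out ∅∪∅=∅
  n2('eb'): parent n1 fail=0; on 'b' 0 → fail=22;  out ∅∪∅=∅
  n7('ab'): parent n6 fail=0; on 'b' 0 → fail=22;  out ∅∪∅=∅
  n13('cc'): parent n12 fail=0; on 'c' 0 → fail=12;  out ∅∪∅=∅
  n17('ea'): parent n1 fail=0; on 'a' 0 → fail=6;  out ∅∪∅=∅
  n23('bb'): parent n22 fail=0; on 'b' 0 → fail=22;  out {5}∪∅={5}
  n24('ba'): parent n22 fail=0; on 'a' 0 → fail=6;  out {6}∪∅={6}
  n25('cb'): parent n12 fail=0; on 'b' 0 → fail=22;  out ∅∪∅=∅
  n3('ebd'): parent n2 fail=22; on 'd' 22→0 → fail=0;  out ∅∪∅=∅
  n8('abd'): parent n7 fail=22; on 'd' 22→0 → fail=0;  out ∅∪∅=∅
  n14('cca'): parent n13 fail=12; on 'a' 12→0 → fail=6;  out ∅∪∅=∅
  n18('eac'): parent n17 fail=6; on 'c' 6→0 → fail=12;  out ∅∪∅=∅
  n26('cba'): parent n25 fail=22; on 'a' 22 → fail=24;  out {7}∪{6}={6,7}
  n4('ebdc'): parent n3 fail=0; on 'c' 0 → fail=12;  out ∅∪∅=∅
  n9('abdc'): parent n8 fail=0; on 'c' 0 → fail=12;  out ∅∪∅=∅
  n15('ccab'): parent n14 fail=6; on 'b' 6 → fail=7;  out ∅∪∅=∅
  n19('eacd'): parent n18 fail=12; on 'd' 12→0 → fail=0;  out ∅∪∅=∅
  n5('ebdcb'): parent n4 fail=12; on 'b' 12 → fail=25;  out {1}∪∅={1}
  n10('abdcb'): parent n9 fail=12; on 'b' 12 → fail=25;  out ∅∪∅=∅
  n16('ccabd'): parent n15 fail=7; on 'd' 7 → fail=8;  out {3}∪∅={3}
  n20('eacde'): parent n19 fail=0; on 'e' 0 → fail=1;  out ∅∪{0}={0}
  n11('abdcba'): parent n10 fail=25; on 'a' 25 → fail=26;  out {2}∪{6,7}={2,6,7}
  n21('eacded'): parent n20 fail=1; on 'd' 1→0 → fail=0;  out {4}∪∅={4}

Text stream:
pos 0 'c': at 12
pos 1 'b': at 25
pos 2 'b': at 23 (via fail)  emit P5@[1:2]
pos 3 'a': at 24 (via fail)  emit P6@[2:3]
pos 4 'b': at 7 (via fail)
pos 5 'a': at 24 (via fail)  emit P6@[4:5]
pos 6 'e': at 1 (via fail)  emit P0@[6:6]
pos 7 'a': at 17
pos 8 'b': at 7 (via fail)
pos 9 'd': at 8
pos 10 'c': at 9
pos 11 'b': at 10
pos 12 'a': at 11  emit P2@[7:12],P6@[11:12],P7@[10:12]
pos 13 'b': at 7 (via fail)
pos 14 'b': at 23 (via fail)  emit P5@[13:14]
pos 15 'c': at 12 (via fail)
pos 16 'c': at 13
pos 17 'e': at 1 (via fail)  emit P0@[17:17]
pos 18 'b': at 2
pos 19 'd': at 3
pos 20 'c': at 4
pos 21 'b': at 5  emit P1@[17:21]
pos 22 'd': at 0 (via fail)
pos 23 'b': at 22
pos 24 'a': at 24  emit P6@[23:24]
pos 25 'd': at 0 (via fail)

Matches: [[2,5],[3,6],[5,6],[6,0],[12,2],[12,6],[12,7],[14,5],[17,0],[21,1],[24,6]]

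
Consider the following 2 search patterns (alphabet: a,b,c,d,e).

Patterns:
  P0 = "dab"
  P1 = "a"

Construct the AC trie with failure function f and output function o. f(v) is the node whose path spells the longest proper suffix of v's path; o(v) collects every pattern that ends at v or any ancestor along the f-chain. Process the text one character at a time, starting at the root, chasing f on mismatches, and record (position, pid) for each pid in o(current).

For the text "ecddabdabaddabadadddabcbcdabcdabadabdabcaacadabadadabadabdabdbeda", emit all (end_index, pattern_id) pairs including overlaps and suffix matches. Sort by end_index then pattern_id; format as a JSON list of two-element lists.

Construct AC machine:
Trie nodes:
  0='ε' goto a→4 d→1
  1='d' goto a→2
  2='da' goto b→3
  3='dab' goto ·  [P0 ends]
  4='a' goto ·  [P1 ends]

Failure links (BFS by depth):
  n1('d'): parent n0 fail=0; on 'd' 0 → fail=0;  out ∅∪∅=∅
  n4('a'): parent n0 fail=0; on 'a' 0 → fail=0;  out {1}∪∅={1}
  n2('da'): parent n1 fail=0; on 'a' 0 → fail=4;  out ∅∪{1}={1}
  n3('dab'): parent n2 fail=4; on 'b' 4→0 → fail=0;  out {0}∪∅={0}

Scan:
i=0 'e': node 0→0
i=1 'c': node 0→0
i=2 'd': node 0→1
i=3 'd': node 1→1 (via fail)
i=4 'a': node 1→2  ** P1@[4:4]
i=5 'b': node 2→3  ** P0@[3:5]
i=6 'd': node 3→1 (via fail)
i=7 'a': node 1→2  ** P1@[7:7]
i=8 'b': node 2→3  ** P0@[6:8]
i=9 'a': node 3→4 (via fail)  ** P1@[9:9]
i=10 'd': node 4→1 (via fail)
i=11 'd': node 1→1 (via fail)
i=12 'a': node 1→2  ** P1@[12:12]
i=13 'b': node 2→3  ** P0@[11:13]
i=14 'a': node 3→4 (via fail)  ** P1@[14:14]
i=15 'd': node 4→1 (via fail)
i=16 'a': node 1→2  ** P1@[16:16]
i=17 'd': node 2→1 (via fail)
i=18 'd': node 1→1 (via fail)
i=19 'd': node 1→1 (via fail)
i=20 'a': node 1→2  ** P1@[20:20]
i=21 'b': node 2→3  ** P0@[19:21]
i=22 'c': node 3→0 (via fail)
i=23 'b': node 0→0
i=24 'c': node 0→0
i=25 'd': node 0→1
i=26 'a': node 1→2  ** P1@[26:26]
i=27 'b': node 2→3  ** P0@[25:27]
i=28 'c': node 3→0 (via fail)
i=29 'd': node 0→1
i=30 'a': node 1→2  ** P1@[30:30]
i=31 'b': node 2→3  ** P0@[29:31]
i=32 'a': node 3→4 (via fail)  ** P1@[32:32]
i=33 'd': node 4→1 (via fail)
i=34 'a': node 1→2  ** P1@[34:34]
i=35 'b': node 2→3  ** P0@[33:35]
i=36 'd': node 3→1 (via fail)
i=37 'a': node 1→2  ** P1@[37:37]
i=38 'b': node 2→3  ** P0@[36:38]
i=39 'c': node 3→0 (via fail)
i=40 'a': node 0→4  ** P1@[40:40]
i=41 'a': node 4→4 (via fail)  ** P1@[41:41]
i=42 'c': node 4→0 (via fail)
i=43 'a': node 0→4  ** P1@[43:43]
i=44 'd': node 4→1 (via fail)
i=45 'a': node 1→2  ** P1@[45:45]
i=46 'b': node 2→3  ** P0@[44:46]
i=47 'a': node 3→4 (via fail)  ** P1@[47:47]
i=48 'd': node 4→1 (via fail)
i=49 'a': node 1→2  ** P1@[49:49]
i=50 'd': node 2→1 (via fail)
i=51 'a': node 1→2  ** P1@[51:51]
i=52 'b': node 2→3  ** P0@[50:52]
i=53 'a': node 3→4 (via fail)  ** P1@[53:53]
i=54 'd': node 4→1 (via fail)
i=55 'a': node 1→2  ** P1@[55:55]
i=56 'b': node 2→3  ** P0@[54:56]
i=57 'd': node 3→1 (via fail)
i=58 'a': node 1→2  ** P1@[58:58]
i=59 'b': node 2→3  ** P0@[57:59]
i=60 'd': node 3→1 (via fail)
i=61 'b': node 1→0 (via fail)
i=62 'e': node 0→0
i=63 'd': node 0→1
i=64 'a': node 1→2  ** P1@[64:64]

All matches (sorted): [[4,1],[5,0],[7,1],[8,0],[9,1],[12,1],[13,0],[14,1],[16,1],[20,1],[21,0],[26,1],[27,0],[30,1],[31,0],[32,1],[34,1],[35,0],[37,1],[38,0],[40,1],[41,1],[43,1],[45,1],[46,0],[47,1],[49,1],[51,1],[52,0],[53,1],[55,1],[56,0],[58,1],[59,0],[64,1]]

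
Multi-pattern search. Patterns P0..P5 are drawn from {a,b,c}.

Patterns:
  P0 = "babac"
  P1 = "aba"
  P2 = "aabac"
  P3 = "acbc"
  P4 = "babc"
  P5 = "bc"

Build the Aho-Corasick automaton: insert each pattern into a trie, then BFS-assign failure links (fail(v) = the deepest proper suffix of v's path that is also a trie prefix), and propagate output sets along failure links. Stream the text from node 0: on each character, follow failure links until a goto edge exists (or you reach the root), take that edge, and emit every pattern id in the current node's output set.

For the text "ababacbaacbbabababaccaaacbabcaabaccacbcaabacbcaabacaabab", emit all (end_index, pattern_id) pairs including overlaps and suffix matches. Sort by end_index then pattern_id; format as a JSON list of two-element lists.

Construct AC machine:
Trie nodes:
  0='ε' goto a→6 b→1
  1='b' goto a→2 c→17
  2='ba' goto b→3
  3='bab' goto a→4 c→16
  4='baba' goto c→5
  5='babac' goto ·  ←P0
  6='a' goto a→9 b→7 c→13
  7='ab' goto a→8
  8='aba' goto ·  ←P1
  9='aa' goto b→10
  10='aab' goto a→11
  11='aaba' goto c→12
  12='aabac' goto ·  ←P2
  13='ac' goto b→14
  14='acb' goto c→15
  15='acbc' goto ·  ←P3
  16='babc' goto ·  ←P4
  17='bc' goto ·  ←P5

Failure links (BFS by depth):
  fail(1) 'b': from fail(0)=0 chase 'b': 0 ⇒ 0;  out=∅∪out(0)=∅
  fail(6) 'a': from fail(0)=0 chase 'a': 0 ⇒ 0;  out=∅∪out(0)=∅
  fail(2) 'ba': from fail(1)=0 chase 'a': 0 ⇒ 6;  out=∅∪out(6)=∅
  fail(7) 'ab': from fail(6)=0 chase 'b': 0 ⇒ 1;  out=∅∪out(1)=∅
  fail(9) 'aa': from fail(6)=0 chase 'a': 0 ⇒ 6;  out=∅∪out(6)=∅
  fail(13) 'ac': from fail(6)=0 chase 'c': 0 ⇒ 0;  out=∅∪out(0)=∅
  fail(17) 'bc': from fail(1)=0 chase 'c': 0 ⇒ 0;  out={5}∪out(0)={5}
  fail(3) 'bab': from fail(2)=6 chase 'b': 6 ⇒ 7;  out=∅∪out(7)=∅
  fail(8) 'aba': from fail(7)=1 chase 'a': 1 ⇒ 2;  out={1}∪out(2)={1}
  fail(10) 'aab': from fail(9)=6 chase 'b': 6 ⇒ 7;  out=∅∪out(7)=∅
  fail(14) 'acb': from fail(13)=0 chase 'b': 0 ⇒ 1;  out=∅∪out(1)=∅
  fail(4) 'baba': from fail(3)=7 chase 'a': 7 ⇒ 8;  out=∅∪out(8)={1}
  fail(11) 'aaba': from fail(10)=7 chase 'a': 7 ⇒ 8;  out=∅∪out(8)={1}
  fail(15) 'acbc': from fail(14)=1 chase 'c': 1 ⇒ 17;  out={3}∪out(17)={3,5}
  fail(16) 'babc': from fail(3)=7 chase 'c': 7→1 ⇒ 17;  out={4}∪out(17)={4,5}
  fail(5) 'babac': from fail(4)=8 chase 'c': 8→2→6 ⇒ 13;  out={0}∪out(13)={0}
  fail(12) 'aabac': from fail(11)=8 chase 'c': 8→2→6 ⇒ 13;  out={2}∪out(13)={2}

Run:
pos 0 'a': at 6
pos 1 'b': at 7
pos 2 'a': at 8  ** P1@[0:2]
pos 3 'b': at 3 (via fail)
pos 4 'a': at 4  ** P1@[2:4]
pos 5 'c': at 5  ** P0@[1:5]
pos 6 'b': at 14 (via fail)
pos 7 'a': at 2 (via fail)
pos 8 'a': at 9 (via fail)
pos 9 'c': at 13 (via fail)
pos 10 'b': at 14
pos 11 'b': at 1 (via fail)
pos 12 'a': at 2
pos 13 'b': at 3
pos 14 'a': at 4  ** P1@[12:14]
pos 15 'b': at 3 (via fail)
pos 16 'a': at 4  ** P1@[14:16]
pos 17 'b': at 3 (via fail)
pos 18 'a': at 4  ** P1@[16:18]
pos 19 'c': at 5  ** P0@[15:19]
pos 20 'c': at 0 (via fail)
pos 21 'a': at 6
pos 22 'a': at 9
pos 23 'a': at 9 (via fail)
pos 24 'c': at 13 (via fail)
pos 25 'b': at 14
pos 26 'a': at 2 (via fail)
pos 27 'b': at 3
pos 28 'c': at 16  ** P4@[25:28],P5@[27:28]
pos 29 'a': at 6 (via fail)
pos 30 'a': at 9
pos 31 'b': at 10
pos 32 'a': at 11  ** P1@[30:32]
pos 33 'c': at 12  ** P2@[29:33]
pos 34 'c': at 0 (via fail)
pos 35 'a': at 6
pos 36 'c': at 13
pos 37 'b': at 14
pos 38 'c': at 15  ** P3@[35:38],P5@[37:38]
pos 39 'a': at 6 (via fail)
pos 40 'a': at 9
pos 41 'b': at 10
pos 42 'a': at 11  ** P1@[40:42]
pos 43 'c': at 12  ** P2@[39:43]
pos 44 'b': at 14 (via fail)
pos 45 'c': at 15  ** P3@[42:45],P5@[44:45]
pos 46 'a': at 6 (via fail)
pos 47 'a': at 9
pos 48 'b': at 10
pos 49 'a': at 11  ** P1@[47:49]
pos 50 'c': at 12  ** P2@[46:50]
pos 51 'a': at 6 (via fail)
pos 52 'a': at 9
pos 53 'b': at 10
pos 54 'a': at 11  ** P1@[52:54]
pos 55 'b': at 3 (via fail)

All matches (sorted): [[2,1],[4,1],[5,0],[14,1],[16,1],[18,1],[19,0],[28,4],[28,5],[32,1],[33,2],[38,3],[38,5],[42,1],[43,2],[45,3],[45,5],[49,1],[50,2],[54,1]]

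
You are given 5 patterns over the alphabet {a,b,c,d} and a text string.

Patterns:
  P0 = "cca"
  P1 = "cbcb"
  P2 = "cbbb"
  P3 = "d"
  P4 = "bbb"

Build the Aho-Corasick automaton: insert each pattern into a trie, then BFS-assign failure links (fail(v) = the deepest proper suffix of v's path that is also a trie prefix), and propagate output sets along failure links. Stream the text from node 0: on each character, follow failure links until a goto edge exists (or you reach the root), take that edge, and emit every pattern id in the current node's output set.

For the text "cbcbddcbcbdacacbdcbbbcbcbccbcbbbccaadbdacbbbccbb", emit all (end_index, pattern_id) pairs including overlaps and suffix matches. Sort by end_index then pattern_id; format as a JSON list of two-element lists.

Construct AC machine:
Trie (insert patterns):
  0='ε' goto b→10 c→1 d→9
  1='c' goto b→4 c→2
  2='cc' goto a→3
  3='cca' goto ·  [P0 ends]
  4='cb' goto b→7 c→5
  5='cbc' goto b→6
  6='cbcb' goto ·  [P1 ends]
  7='cbb' goto b→8
  8='cbbb' goto ·  [P2 ends]
  9='d' goto ·  [P3 ends]
  10='b' goto b→11
  11='bb' goto b→12
  12='bbb' goto ·  [P4 ends]

Failure links (BFS by depth):
  fail(1) 'c': from fail(0)=0 chase 'c': 0 ⇒ 0;  out=∅∪out(0)=∅
  fail(9) 'd': from fail(0)=0 chase 'd': 0 ⇒ 0;  out={3}∪out(0)={3}
  fail(10) 'b': from fail(0)=0 chase 'b': 0 ⇒ 0;  out=∅∪out(0)=∅
  fail(2) 'cc': from fail(1)=0 chase 'c': 0 ⇒ 1;  out=∅∪out(1)=∅
  fail(4) 'cb': from fail(1)=0 chase 'b': 0 ⇒ 10;  out=∅∪out(10)=∅
  fail(11) 'bb': from fail(10)=0 chase 'b': 0 ⇒ 10;  out=∅∪out(10)=∅
  fail(3) 'cca': from fail(2)=1 chase 'a': 1→0 ⇒ 0;  out={0}∪out(0)={0}
  fail(5) 'cbc': from fail(4)=10 chase 'c': 10→0 ⇒ 1;  out=∅∪out(1)=∅
  fail(7) 'cbb': from fail(4)=10 chase 'b': 10 ⇒ 11;  out=∅∪out(11)=∅
  fail(12) 'bbb': from fail(11)=10 chase 'b': 10 ⇒ 11;  out={4}∪out(11)={4}
  fail(6) 'cbcb': from fail(5)=1 chase 'b': 1 ⇒ 4;  out={1}∪out(4)={1}
  fail(8) 'cbbb': from fail(7)=11 chase 'b': 11 ⇒ 12;  out={2}∪out(12)={2,4}

Scan:
i=0 'c': node 0→1
i=1 'b': node 1→4
i=2 'c': node 4→5
i=3 'b': node 5→6  ** P1@[0:3]
i=4 'd': node 6→9 (via fail)  ** P3@[4:4]
i=5 'd': node 9→9 (via fail)  ** P3@[5:5]
i=6 'c': node 9→1 (via fail)
i=7 'b': node 1→4
i=8 'c': node 4→5
i=9 'b': node 5→6  ** P1@[6:9]
i=10 'd': node 6→9 (via fail)  ** P3@[10:10]
i=11 'a': node 9→0 (via fail)
i=12 'c': node 0→1
i=13 'a': node 1→0 (via fail)
i=14 'c': node 0→1
i=15 'b': node 1→4
i=16 'd': node 4→9 (via fail)  ** P3@[16:16]
i=17 'c': node 9→1 (via fail)
i=18 'b': node 1→4
i=19 'b': node 4→7
i=20 'b': node 7→8  ** P2@[17:20],P4@[18:20]
i=21 'c': node 8→1 (via fail)
i=22 'b': node 1→4
i=23 'c': node 4→5
i=24 'b': node 5→6  ** P1@[21:24]
i=25 'c': node 6→5 (via fail)
i=26 'c': node 5→2 (via fail)
i=27 'b': node 2→4 (via fail)
i=28 'c': node 4→5
i=29 'b': node 5→6  ** P1@[26:29]
i=30 'b': node 6→7 (via fail)
i=31 'b': node 7→8  ** P2@[28:31],P4@[29:31]
i=32 'c': node 8→1 (via fail)
i=33 'c': node 1→2
i=34 'a': node 2→3  ** P0@[32:34]
i=35 'a': node 3→0 (via fail)
i=36 'd': node 0→9  ** P3@[36:36]
i=37 'b': node 9→10 (via fail)
i=38 'd': node 10→9 (via fail)  ** P3@[38:38]
i=39 'a': node 9→0 (via fail)
i=40 'c': node 0→1
i=41 'b': node 1→4
i=42 'b': node 4→7
i=43 'b': node 7→8  ** P2@[40:43],P4@[41:43]
i=44 'c': node 8→1 (via fail)
i=45 'c': node 1→2
i=46 'b': node 2→4 (via fail)
i=47 'b': node 4→7

All matches (sorted): [[3,1],[4,3],[5,3],[9,1],[10,3],[16,3],[20,2],[20,4],[24,1],[29,1],[31,2],[31,4],[34,0],[36,3],[38,3],[43,2],[43,4]]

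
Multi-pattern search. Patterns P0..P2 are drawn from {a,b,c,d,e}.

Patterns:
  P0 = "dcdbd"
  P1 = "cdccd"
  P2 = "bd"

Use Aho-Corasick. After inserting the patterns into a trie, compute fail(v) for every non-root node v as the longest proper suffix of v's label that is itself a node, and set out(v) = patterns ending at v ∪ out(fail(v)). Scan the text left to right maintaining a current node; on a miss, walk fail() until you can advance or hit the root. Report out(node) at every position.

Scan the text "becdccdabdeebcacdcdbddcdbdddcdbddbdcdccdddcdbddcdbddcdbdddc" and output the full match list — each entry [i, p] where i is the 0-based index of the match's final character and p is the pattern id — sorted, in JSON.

Build:
Trie nodes:
  0='ε' goto b→11 c→6 d→1
  1='d' goto c→2
  2='dc' goto d→3
  3='dcd' goto b→4
  4='dcdb' goto d→5
  5='dcdbd' goto ·  [P0 ends]
  6='c' goto d→7
  7='cd' goto c→8
  8='cdc' goto c→9
  9='cdcc' goto d→10
  10='cdccd' goto ·  [P1 ends]
  11='b' goto d→12
  12='bd' goto ·  [P2 ends]

Failure links (BFS by depth):
  n1('d'): parent n0 fail=0; on 'd' 0 → fail=0;  out ∅∪∅=∅
  n6('c'): parent n0 fail=0; on 'c' 0 → fail=0;  out ∅∪∅=∅
  n11('b'): parent n0 fail=0; on 'b' 0 → fail=0;  out ∅∪∅=∅
  n2('dc'): parent n1 fail=0; on 'c' 0 → fail=6;  out ∅∪∅=∅
  n7('cd'): parent n6 fail=0; on 'd' 0 → fail=1;  out ∅∪∅=∅
  n12('bd'): parent n11 fail=0; on 'd' 0 → fail=1;  out {2}∪∅={2}
  n3('dcd'): parent n2 fail=6; on 'd' 6 → fail=7;  out ∅∪∅=∅
  n8('cdc'): parent n7 fail=1; on 'c' 1 → fail=2;  out ∅∪∅=∅
  n4('dcdb'): parent n3 fail=7; on 'b' 7→1→0 → fail=11;  out ∅∪∅=∅
  n9('cdcc'): parent n8 fail=2; on 'c' 2→6→0 → fail=6;  out ∅∪∅=∅
  n5('dcdbd'): parent n4 fail=11; on 'd' 11 → fail=12;  out {0}∪{2}={0,2}
  n10('cdccd'): parent n9 fail=6; on 'd' 6 → fail=7;  out {1}∪∅={1}

Run:
[0] read 'b'  n0⇒n11
[1] read 'e'  n11⇒n0 ·f
[2] read 'c'  n0⇒n6
[3] read 'd'  n6⇒n7
[4] read 'c'  n7⇒n8
[5] read 'c'  n8⇒n9
[6] read 'd'  n9⇒n10  ** P1@[2:6]
[7] read 'a'  n10⇒n0 ·f
[8] read 'b'  n0⇒n11
[9] read 'd'  n11⇒n12  ** P2@[8:9]
[10] read 'e'  n12⇒n0 ·f
[11] read 'e'  n0⇒n0
[12] read 'b'  n0⇒n11
[13] read 'c'  n11⇒n6 ·f
[14] read 'a'  n6⇒n0 ·f
[15] read 'c'  n0⇒n6
[16] read 'd'  n6⇒n7
[17] read 'c'  n7⇒n8
[18] read 'd'  n8⇒n3 ·f
[19] read 'b'  n3⇒n4
[20] read 'd'  n4⇒n5  ** P0@[16:20],P2@[19:20]
[21] read 'd'  n5⇒n1 ·f
[22] read 'c'  n1⇒n2
[23] read 'd'  n2⇒n3
[24] read 'b'  n3⇒n4
[25] read 'd'  n4⇒n5  ** P0@[21:25],P2@[24:25]
[26] read 'd'  n5⇒n1 ·f
[27] read 'd'  n1⇒n1 ·f
[28] read 'c'  n1⇒n2
[29] read 'd'  n2⇒n3
[30] read 'b'  n3⇒n4
[31] read 'd'  n4⇒n5  ** P0@[27:31],P2@[30:31]
[32] read 'd'  n5⇒n1 ·f
[33] read 'b'  n1⇒n11 ·f
[34] read 'd'  n11⇒n12  ** P2@[33:34]
[35] read 'c'  n12⇒n2 ·f
[36] read 'd'  n2⇒n3
[37] read 'c'  n3⇒n8 ·f
[38] read 'c'  n8⇒n9
[39] read 'd'  n9⇒n10  ** P1@[35:39]
[40] read 'd'  n10⇒n1 ·f
[41] read 'd'  n1⇒n1 ·f
[42] read 'c'  n1⇒n2
[43] read 'd'  n2⇒n3
[44] read 'b'  n3⇒n4
[45] read 'd'  n4⇒n5  ** P0@[41:45],P2@[44:45]
[46] read 'd'  n5⇒n1 ·f
[47] read 'c'  n1⇒n2
[48] read 'd'  n2⇒n3
[49] read 'b'  n3⇒n4
[50] read 'd'  n4⇒n5  ** P0@[46:50],P2@[49:50]
[51] read 'd'  n5⇒n1 ·f
[52] read 'c'  n1⇒n2
[53] read 'd'  n2⇒n3
[54] read 'b'  n3⇒n4
[55] read 'd'  n4⇒n5  ** P0@[51:55],P2@[54:55]
[56] read 'd'  n5⇒n1 ·f
[57] read 'd'  n1⇒n1 ·f
[58] read 'c'  n1⇒n2

All matches (sorted): [[6,1],[9,2],[20,0],[20,2],[25,0],[25,2],[31,0],[31,2],[34,2],[39,1],[45,0],[45,2],[50,0],[50,2],[55,0],[55,2]]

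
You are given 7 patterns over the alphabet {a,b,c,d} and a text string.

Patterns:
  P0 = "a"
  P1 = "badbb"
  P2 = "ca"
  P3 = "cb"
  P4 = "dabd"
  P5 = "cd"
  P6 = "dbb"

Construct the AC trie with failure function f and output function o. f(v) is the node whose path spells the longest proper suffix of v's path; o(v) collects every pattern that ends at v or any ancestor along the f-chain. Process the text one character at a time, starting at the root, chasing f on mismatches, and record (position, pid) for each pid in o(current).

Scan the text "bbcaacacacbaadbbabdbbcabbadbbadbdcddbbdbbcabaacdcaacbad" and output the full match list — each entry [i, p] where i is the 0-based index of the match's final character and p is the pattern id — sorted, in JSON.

Build automaton:
Trie nodes:
  n0 'ε': a→1 b→2 c→7 d→10
  n1 'a': ·  ←P0
  n2 'b': a→3
  n3 'ba': d→4
  n4 'bad': b→5
  n5 'badb': b→6
  n6 'badbb': ·  ←P1
  n7 'c': a→8 b→9 d→14
  n8 'ca': ·  ←P2
  n9 'cb': ·  ←P3
  n10 'd': a→11 b→15
  n11 'da': b→12
  n12 'dab': d→13
  n13 'dabd': ·  ←P4
  n14 'cd': ·  ←P5
  n15 'db': b→16
  n16 'dbb': ·  ←P6

BFS fail/out derivation:
  n1('a'): parent n0 fail=0; on 'a' 0 → fail=0;  out {0}∪∅={0}
  n2('b'): parent n0 fail=0; on 'b' 0 → fail=0;  out ∅∪∅=∅
  n7('c'): parent n0 fail=0; on 'c' 0 → fail=0;  out ∅∪∅=∅
  n10('d'): parent n0 fail=0; on 'd' 0 → fail=0;  out ∅∪∅=∅
  n3('ba'): parent n2 fail=0; on 'a' 0 → fail=1;  out ∅∪{0}={0}
  n8('ca'): parent n7 fail=0; on 'a' 0 → fail=1;  out {2}∪{0}={0,2}
  n9('cb'): parent n7 fail=0; on 'b' 0 → fail=2;  out {3}∪∅={3}
  n11('da'): parent n10 fail=0; on 'a' 0 → fail=1;  out ∅∪{0}={0}
  n14('cd'): parent n7 fail=0; on 'd' 0 → fail=10;  out {5}∪∅={5}
  n15('db'): parent n10 fail=0; on 'b' 0 → fail=2;  out ∅∪∅=∅
  n4('bad'): parent n3 fail=1; on 'd' 1→0 → fail=10;  out ∅∪∅=∅
  n12('dab'): parent n11 fail=1; on 'b' 1→0 → fail=2;  out ∅∪∅=∅
  n16('dbb'): parent n15 fail=2; on 'b' 2→0 → fail=2;  out {6}∪∅={6}
  n5('badb'): parent n4 fail=10; on 'b' 10 → fail=15;  out ∅∪∅=∅
  n13('dabd'): parent n12 fail=2; on 'd' 2→0 → fail=10;  out {4}∪∅={4}
  n6('badbb'): parent n5 fail=15; on 'b' 15 → fail=16;  out {1}∪{6}={1,6}

Run:
[0] read 'b'  n0⇒n2
[1] read 'b'  n2⇒n2 (fail-walked)
[2] read 'c'  n2⇒n7 (fail-walked)
[3] read 'a'  n7⇒n8  emit P0@[3:3],P2@[2:3]
[4] read 'a'  n8⇒n1 (fail-walked)  emit P0@[4:4]
[5] read 'c'  n1⇒n7 (fail-walked)
[6] read 'a'  n7⇒n8  emit P0@[6:6],P2@[5:6]
[7] read 'c'  n8⇒n7 (fail-walked)
[8] read 'a'  n7⇒n8  emit P0@[8:8],P2@[7:8]
[9] read 'c'  n8⇒n7 (fail-walked)
[10] read 'b'  n7⇒n9  emit P3@[9:10]
[11] read 'a'  n9⇒n3 (fail-walked)  emit P0@[11:11]
[12] read 'a'  n3⇒n1 (fail-walked)  emit P0@[12:12]
[13] read 'd'  n1⇒n10 (fail-walked)
[14] read 'b'  n10⇒n15
[15] read 'b'  n15⇒n16  emit P6@[13:15]
[16] read 'a'  n16⇒n3 (fail-walked)  emit P0@[16:16]
[17] read 'b'  n3⇒n2 (fail-walked)
[18] read 'd'  n2⇒n10 (fail-walked)
[19] read 'b'  n10⇒n15
[20] read 'b'  n15⇒n16  emit P6@[18:20]
[21] read 'c'  n16⇒n7 (fail-walked)
[22] read 'a'  n7⇒n8  emit P0@[22:22],P2@[21:22]
[23] read 'b'  n8⇒n2 (fail-walked)
[24] read 'b'  n2⇒n2 (fail-walked)
[25] read 'a'  n2⇒n3  emit P0@[25:25]
[26] read 'd'  n3⇒n4
[27] read 'b'  n4⇒n5
[28] read 'b'  n5⇒n6  emit P1@[24:28],P6@[26:28]
[29] read 'a'  n6⇒n3 (fail-walked)  emit P0@[29:29]
[30] read 'd'  n3⇒n4
[31] read 'b'  n4⇒n5
[32] read 'd'  n5⇒n10 (fail-walked)
[33] read 'c'  n10⇒n7 (fail-walked)
[34] read 'd'  n7⇒n14  emit P5@[33:34]
[35] read 'd'  n14⇒n10 (fail-walked)
[36] read 'b'  n10⇒n15
[37] read 'b'  n15⇒n16  emit P6@[35:37]
[38] read 'd'  n16⇒n10 (fail-walked)
[39] read 'b'  n10⇒n15
[40] read 'b'  n15⇒n16  emit P6@[38:40]
[41] read 'c'  n16⇒n7 (fail-walked)
[42] read 'a'  n7⇒n8  emit P0@[42:42],P2@[41:42]
[43] read 'b'  n8⇒n2 (fail-walked)
[44] read 'a'  n2⇒n3  emit P0@[44:44]
[45] read 'a'  n3⇒n1 (fail-walked)  emit P0@[45:45]
[46] read 'c'  n1⇒n7 (fail-walked)
[47] read 'd'  n7⇒n14  emit P5@[46:47]
[48] read 'c'  n14⇒n7 (fail-walked)
[49] read 'a'  n7⇒n8  emit P0@[49:49],P2@[48:49]
[50] read 'a'  n8⇒n1 (fail-walked)  emit P0@[50:50]
[51] read 'c'  n1⇒n7 (fail-walked)
[52] read 'b'  n7⇒n9  emit P3@[51:52]
[53] read 'a'  n9⇒n3 (fail-walked)  emit P0@[53:53]
[54] read 'd'  n3⇒n4

All matches (sorted): [[3,0],[3,2],[4,0],[6,0],[6,2],[8,0],[8,2],[10,3],[11,0],[12,0],[15,6],[16,0],[20,6],[22,0],[22,2],[25,0],[28,1],[28,6],[29,0],[34,5],[37,6],[40,6],[42,0],[42,2],[44,0],[45,0],[47,5],[49,0],[49,2],[50,0],[52,3],[53,0]]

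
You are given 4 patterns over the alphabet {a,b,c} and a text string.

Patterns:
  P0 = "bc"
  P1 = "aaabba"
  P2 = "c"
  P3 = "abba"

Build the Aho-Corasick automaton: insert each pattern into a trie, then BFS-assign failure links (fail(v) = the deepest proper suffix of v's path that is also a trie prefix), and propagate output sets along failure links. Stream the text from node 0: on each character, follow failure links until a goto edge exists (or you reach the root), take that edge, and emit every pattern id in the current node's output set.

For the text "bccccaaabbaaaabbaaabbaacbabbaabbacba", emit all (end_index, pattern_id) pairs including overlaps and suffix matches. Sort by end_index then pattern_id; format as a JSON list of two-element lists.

Build:
Trie (insert patterns):
  n0 'ε': a→3 b→1 c→9
  n1 'b': c→2
  n2 'bc': ·  [P0 ends]
  n3 'a': a→4 b→10
  n4 'aa': a→5
  n5 'aaa': b→6
  n6 'aaab': b→7
  n7 'aaabb': a→8
  n8 'aaabba': ·  [P1 ends]
  n9 'c': ·  [P2 ends]
  n10 'ab': b→11
  n11 'abb': a→12
  n12 'abba': ·  [P3 ends]

Failure links (BFS by depth):
  fail(1) 'b': from fail(0)=0 chase 'b': 0 ⇒ 0;  out=∅∪out(0)=∅
  fail(3) 'a': from fail(0)=0 chase 'a': 0 ⇒ 0;  out=∅∪out(0)=∅
  fail(9) 'c': from fail(0)=0 chase 'c': 0 ⇒ 0;  out={2}∪out(0)={2}
  fail(2) 'bc': from fail(1)=0 chase 'c': 0 ⇒ 9;  out={0}∪out(9)={0,2}
  fail(4) 'aa': from fail(3)=0 chase 'a': 0 ⇒ 3;  out=∅∪out(3)=∅
  fail(10) 'ab': from fail(3)=0 chase 'b': 0 ⇒ 1;  out=∅∪out(1)=∅
  fail(5) 'aaa': from fail(4)=3 chase 'a': 3 ⇒ 4;  out=∅∪out(4)=∅
  fail(11) 'abb': from fail(10)=1 chase 'b': 1→0 ⇒ 1;  out=∅∪out(1)=∅
  fail(6) 'aaab': from fail(5)=4 chase 'b': 4→3 ⇒ 10;  out=∅∪out(10)=∅
  fail(12) 'abba': from fail(11)=1 chase 'a': 1→0 ⇒ 3;  out={3}∪out(3)={3}
  fail(7) 'aaabb': from fail(6)=10 chase 'b': 10 ⇒ 11;  out=∅∪out(11)=∅
  fail(8) 'aaabba': from fail(7)=11 chase 'a': 11 ⇒ 12;  out={1}∪out(12)={1,3}

Run:
i=0 'b': node 0→1
i=1 'c': node 1→2  emit P0@[0:1],P2@[1:1]
i=2 'c': node 2→9 (via fail)  emit P2@[2:2]
i=3 'c': node 9→9 (via fail)  emit P2@[3:3]
i=4 'c': node 9→9 (via fail)  emit P2@[4:4]
i=5 'a': node 9→3 (via fail)
i=6 'a': node 3→4
i=7 'a': node 4→5
i=8 'b': node 5→6
i=9 'b': node 6→7
i=10 'a': node 7→8  emit P1@[5:10],P3@[7:10]
i=11 'a': node 8→4 (via fail)
i=12 'a': node 4→5
i=13 'a': node 5→5 (via fail)
i=14 'b': node 5→6
i=15 'b': node 6→7
i=16 'a': node 7→8  emit P1@[11:16],P3@[13:16]
i=17 'a': node 8→4 (via fail)
i=18 'a': node 4→5
i=19 'b': node 5→6
i=20 'b': node 6→7
i=21 'a': node 7→8  emit P1@[16:21],P3@[18:21]
i=22 'a': node 8→4 (via fail)
i=23 'c': node 4→9 (via fail)  emit P2@[23:23]
i=24 'b': node 9→1 (via fail)
i=25 'a': node 1→3 (via fail)
i=26 'b': node 3→10
i=27 'b': node 10→11
i=28 'a': node 11→12  emit P3@[25:28]
i=29 'a': node 12→4 (via fail)
i=30 'b': node 4→10 (via fail)
i=31 'b': node 10→11
i=32 'a': node 11→12  emit P3@[29:32]
i=33 'c': node 12→9 (via fail)  emit P2@[33:33]
i=34 'b': node 9→1 (via fail)
i=35 'a': node 1→3 (via fail)

Result: [[1,0],[1,2],[2,2],[3,2],[4,2],[10,1],[10,3],[16,1],[16,3],[21,1],[21,3],[23,2],[28,3],[32,3],[33,2]]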